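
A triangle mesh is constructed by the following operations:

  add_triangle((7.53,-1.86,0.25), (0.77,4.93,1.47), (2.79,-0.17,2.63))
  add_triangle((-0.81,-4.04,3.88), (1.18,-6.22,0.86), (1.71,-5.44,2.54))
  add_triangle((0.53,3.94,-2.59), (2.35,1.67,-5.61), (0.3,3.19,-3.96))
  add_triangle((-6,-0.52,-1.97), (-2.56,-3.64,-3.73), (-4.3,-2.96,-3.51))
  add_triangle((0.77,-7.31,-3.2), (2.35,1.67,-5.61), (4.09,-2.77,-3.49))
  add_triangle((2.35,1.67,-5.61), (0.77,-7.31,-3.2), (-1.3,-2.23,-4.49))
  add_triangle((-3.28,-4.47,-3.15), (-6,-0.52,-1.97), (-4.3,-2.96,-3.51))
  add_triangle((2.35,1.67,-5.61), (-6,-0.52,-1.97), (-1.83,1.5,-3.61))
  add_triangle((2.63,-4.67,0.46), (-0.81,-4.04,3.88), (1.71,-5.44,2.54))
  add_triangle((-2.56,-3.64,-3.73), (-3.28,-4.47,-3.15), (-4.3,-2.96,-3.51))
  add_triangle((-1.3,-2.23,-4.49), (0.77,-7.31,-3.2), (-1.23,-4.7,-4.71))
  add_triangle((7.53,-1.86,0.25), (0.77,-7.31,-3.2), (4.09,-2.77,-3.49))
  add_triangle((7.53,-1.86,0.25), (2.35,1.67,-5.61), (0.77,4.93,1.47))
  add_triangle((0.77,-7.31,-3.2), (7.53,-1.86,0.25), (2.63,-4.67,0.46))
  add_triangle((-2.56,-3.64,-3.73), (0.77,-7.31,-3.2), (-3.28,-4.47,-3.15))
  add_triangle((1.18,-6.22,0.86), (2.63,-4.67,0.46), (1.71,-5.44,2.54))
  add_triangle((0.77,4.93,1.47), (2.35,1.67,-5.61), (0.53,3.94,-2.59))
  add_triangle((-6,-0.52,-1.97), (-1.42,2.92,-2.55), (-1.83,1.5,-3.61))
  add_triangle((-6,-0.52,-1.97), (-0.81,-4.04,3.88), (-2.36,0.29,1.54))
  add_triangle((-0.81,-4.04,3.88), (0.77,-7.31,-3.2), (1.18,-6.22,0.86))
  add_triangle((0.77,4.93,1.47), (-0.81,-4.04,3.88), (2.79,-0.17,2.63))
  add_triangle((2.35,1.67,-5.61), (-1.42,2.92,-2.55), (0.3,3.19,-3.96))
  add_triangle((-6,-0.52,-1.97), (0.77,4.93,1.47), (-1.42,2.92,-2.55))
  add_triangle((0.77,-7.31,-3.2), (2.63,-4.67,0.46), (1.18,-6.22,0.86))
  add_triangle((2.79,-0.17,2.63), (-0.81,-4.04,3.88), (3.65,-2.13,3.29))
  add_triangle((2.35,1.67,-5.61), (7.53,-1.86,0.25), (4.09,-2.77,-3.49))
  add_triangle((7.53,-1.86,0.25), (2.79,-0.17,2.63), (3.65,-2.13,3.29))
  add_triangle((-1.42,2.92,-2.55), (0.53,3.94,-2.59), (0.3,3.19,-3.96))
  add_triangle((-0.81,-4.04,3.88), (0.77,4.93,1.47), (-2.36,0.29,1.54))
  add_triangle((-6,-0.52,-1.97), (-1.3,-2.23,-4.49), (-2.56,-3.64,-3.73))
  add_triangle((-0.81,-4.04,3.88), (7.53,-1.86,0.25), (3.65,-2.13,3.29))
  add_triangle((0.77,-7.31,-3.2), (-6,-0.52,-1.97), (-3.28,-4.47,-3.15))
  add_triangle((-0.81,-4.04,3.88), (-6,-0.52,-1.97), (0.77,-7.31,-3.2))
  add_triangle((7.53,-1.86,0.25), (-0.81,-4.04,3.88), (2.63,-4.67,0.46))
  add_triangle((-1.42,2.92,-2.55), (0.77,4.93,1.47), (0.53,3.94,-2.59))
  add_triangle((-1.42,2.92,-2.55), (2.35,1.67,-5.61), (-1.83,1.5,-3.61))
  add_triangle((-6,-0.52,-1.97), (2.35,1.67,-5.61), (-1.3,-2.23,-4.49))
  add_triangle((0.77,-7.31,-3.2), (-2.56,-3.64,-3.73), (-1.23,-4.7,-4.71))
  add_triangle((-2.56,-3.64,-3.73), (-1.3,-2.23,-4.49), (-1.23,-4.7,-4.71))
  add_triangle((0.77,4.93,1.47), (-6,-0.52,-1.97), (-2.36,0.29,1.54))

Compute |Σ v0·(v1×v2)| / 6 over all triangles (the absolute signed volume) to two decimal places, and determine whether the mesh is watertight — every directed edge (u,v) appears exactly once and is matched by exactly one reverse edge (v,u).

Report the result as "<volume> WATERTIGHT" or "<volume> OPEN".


420.53 WATERTIGHT

Per-triangle v0·(v1×v2)/6:
  t1: +15.3636
  t2: +5.2562
  t3: +2.9827
  t4: +0.3042
  t5: +22.3347
  t6: +22.6713
  t7: +3.4187
  t8: +6.1721
  t9: -1.1440
  t10: +1.9645
  t11: +2.4247
  t12: +25.2742
  t13: +40.6300
  t14: +19.6048
  t15: +5.4846
  t16: +3.3629
  t17: +6.8911
  t18: +5.7009
  t19: +11.2399
  t20: +9.0050
  t21: +12.1615
  t22: +1.9335
  t23: +13.8379
  t24: +7.7317
  t25: +4.4055
  t26: +22.8022
  t27: +5.9764
  t28: +2.1643
  t29: +9.8352
  t30: +7.7705
  t31: +10.8392
  t32: +0.8399
  t33: +44.2906
  t34: +17.7293
  t35: +5.5635
  t36: +5.7632
  t37: +19.4699
  t38: +5.0217
  t39: +2.7935
  t40: +10.6559
Σ = +420.5272 → |volume| = 420.53

Directed edges: 120 total, each appears once with its reverse present → watertight.


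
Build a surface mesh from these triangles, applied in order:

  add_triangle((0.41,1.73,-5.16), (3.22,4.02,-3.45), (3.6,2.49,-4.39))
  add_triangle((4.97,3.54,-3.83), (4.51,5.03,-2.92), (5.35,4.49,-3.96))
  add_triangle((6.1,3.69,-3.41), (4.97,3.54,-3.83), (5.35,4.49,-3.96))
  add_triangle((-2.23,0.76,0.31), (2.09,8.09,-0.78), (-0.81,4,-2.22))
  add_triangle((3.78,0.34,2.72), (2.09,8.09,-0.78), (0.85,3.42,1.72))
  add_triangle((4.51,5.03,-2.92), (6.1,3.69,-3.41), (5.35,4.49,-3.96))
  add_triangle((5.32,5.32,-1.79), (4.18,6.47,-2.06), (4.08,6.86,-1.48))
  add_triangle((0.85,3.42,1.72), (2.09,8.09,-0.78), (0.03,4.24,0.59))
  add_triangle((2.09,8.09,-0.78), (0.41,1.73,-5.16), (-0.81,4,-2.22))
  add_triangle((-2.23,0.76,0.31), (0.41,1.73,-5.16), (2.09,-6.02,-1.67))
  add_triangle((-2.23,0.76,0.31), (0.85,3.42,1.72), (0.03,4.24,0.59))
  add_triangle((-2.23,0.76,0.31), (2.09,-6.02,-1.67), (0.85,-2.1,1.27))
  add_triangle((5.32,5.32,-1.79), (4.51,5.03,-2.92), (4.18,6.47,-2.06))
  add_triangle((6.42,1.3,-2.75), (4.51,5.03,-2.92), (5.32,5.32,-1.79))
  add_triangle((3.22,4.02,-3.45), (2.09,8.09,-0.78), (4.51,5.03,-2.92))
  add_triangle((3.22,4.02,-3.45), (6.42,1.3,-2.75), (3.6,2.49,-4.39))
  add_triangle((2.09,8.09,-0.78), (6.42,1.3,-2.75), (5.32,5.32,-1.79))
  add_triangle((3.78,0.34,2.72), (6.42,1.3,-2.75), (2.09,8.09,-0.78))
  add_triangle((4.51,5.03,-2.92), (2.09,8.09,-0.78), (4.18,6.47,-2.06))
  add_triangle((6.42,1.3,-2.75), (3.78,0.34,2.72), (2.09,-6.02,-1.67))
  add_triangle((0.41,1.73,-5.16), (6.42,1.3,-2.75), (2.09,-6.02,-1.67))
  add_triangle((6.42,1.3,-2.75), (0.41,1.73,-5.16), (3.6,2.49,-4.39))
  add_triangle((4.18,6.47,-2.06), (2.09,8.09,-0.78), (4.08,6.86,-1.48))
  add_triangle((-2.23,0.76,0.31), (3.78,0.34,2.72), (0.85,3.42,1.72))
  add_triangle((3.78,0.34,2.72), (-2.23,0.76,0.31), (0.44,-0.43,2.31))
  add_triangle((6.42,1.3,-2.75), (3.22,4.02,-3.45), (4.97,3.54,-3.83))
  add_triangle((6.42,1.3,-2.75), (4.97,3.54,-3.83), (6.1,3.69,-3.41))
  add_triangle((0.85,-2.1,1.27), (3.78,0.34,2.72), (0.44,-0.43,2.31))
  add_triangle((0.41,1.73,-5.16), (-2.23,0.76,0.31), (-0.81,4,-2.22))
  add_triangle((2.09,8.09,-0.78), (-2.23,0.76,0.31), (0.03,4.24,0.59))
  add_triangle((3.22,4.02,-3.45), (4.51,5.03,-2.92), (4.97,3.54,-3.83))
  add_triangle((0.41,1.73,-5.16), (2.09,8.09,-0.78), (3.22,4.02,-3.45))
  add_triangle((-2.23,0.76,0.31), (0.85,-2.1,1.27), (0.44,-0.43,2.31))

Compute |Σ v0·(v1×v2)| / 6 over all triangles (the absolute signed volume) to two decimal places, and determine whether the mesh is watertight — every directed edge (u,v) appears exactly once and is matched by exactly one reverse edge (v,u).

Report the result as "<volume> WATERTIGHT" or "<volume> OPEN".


222.66 OPEN

Per-triangle v0·(v1×v2)/6:
  t1: +5.4264
  t2: -0.0674
  t3: +0.8147
  t4: +6.9537
  t5: +10.3286
  t6: +1.7599
  t7: +1.3933
  t8: +2.8993
  t9: +12.3192
  t10: +11.0253
  t11: +2.0845
  t12: +3.6666
  t13: +2.5465
  t14: +6.6391
  t15: +6.0945
  t16: +6.3614
  t17: -3.4868
  t18: +35.6486
  t19: +2.0190
  t20: +30.2678
  t21: +35.7288
  t22: +4.3732
  t23: +1.7002
  t24: +3.3624
  t25: +1.7727
  t26: -0.5167
  t27: +2.3073
  t28: +2.5385
  t29: +5.4419
  t30: +2.7170
  t31: +2.2528
  t32: +14.8392
  t33: +1.4509
Σ = +222.6623 → |volume| = 222.66

Directed edges: 99 total; 9 unmatched, e.g. (4.51,5.03,-2.92)→(6.1,3.69,-3.41) → open.


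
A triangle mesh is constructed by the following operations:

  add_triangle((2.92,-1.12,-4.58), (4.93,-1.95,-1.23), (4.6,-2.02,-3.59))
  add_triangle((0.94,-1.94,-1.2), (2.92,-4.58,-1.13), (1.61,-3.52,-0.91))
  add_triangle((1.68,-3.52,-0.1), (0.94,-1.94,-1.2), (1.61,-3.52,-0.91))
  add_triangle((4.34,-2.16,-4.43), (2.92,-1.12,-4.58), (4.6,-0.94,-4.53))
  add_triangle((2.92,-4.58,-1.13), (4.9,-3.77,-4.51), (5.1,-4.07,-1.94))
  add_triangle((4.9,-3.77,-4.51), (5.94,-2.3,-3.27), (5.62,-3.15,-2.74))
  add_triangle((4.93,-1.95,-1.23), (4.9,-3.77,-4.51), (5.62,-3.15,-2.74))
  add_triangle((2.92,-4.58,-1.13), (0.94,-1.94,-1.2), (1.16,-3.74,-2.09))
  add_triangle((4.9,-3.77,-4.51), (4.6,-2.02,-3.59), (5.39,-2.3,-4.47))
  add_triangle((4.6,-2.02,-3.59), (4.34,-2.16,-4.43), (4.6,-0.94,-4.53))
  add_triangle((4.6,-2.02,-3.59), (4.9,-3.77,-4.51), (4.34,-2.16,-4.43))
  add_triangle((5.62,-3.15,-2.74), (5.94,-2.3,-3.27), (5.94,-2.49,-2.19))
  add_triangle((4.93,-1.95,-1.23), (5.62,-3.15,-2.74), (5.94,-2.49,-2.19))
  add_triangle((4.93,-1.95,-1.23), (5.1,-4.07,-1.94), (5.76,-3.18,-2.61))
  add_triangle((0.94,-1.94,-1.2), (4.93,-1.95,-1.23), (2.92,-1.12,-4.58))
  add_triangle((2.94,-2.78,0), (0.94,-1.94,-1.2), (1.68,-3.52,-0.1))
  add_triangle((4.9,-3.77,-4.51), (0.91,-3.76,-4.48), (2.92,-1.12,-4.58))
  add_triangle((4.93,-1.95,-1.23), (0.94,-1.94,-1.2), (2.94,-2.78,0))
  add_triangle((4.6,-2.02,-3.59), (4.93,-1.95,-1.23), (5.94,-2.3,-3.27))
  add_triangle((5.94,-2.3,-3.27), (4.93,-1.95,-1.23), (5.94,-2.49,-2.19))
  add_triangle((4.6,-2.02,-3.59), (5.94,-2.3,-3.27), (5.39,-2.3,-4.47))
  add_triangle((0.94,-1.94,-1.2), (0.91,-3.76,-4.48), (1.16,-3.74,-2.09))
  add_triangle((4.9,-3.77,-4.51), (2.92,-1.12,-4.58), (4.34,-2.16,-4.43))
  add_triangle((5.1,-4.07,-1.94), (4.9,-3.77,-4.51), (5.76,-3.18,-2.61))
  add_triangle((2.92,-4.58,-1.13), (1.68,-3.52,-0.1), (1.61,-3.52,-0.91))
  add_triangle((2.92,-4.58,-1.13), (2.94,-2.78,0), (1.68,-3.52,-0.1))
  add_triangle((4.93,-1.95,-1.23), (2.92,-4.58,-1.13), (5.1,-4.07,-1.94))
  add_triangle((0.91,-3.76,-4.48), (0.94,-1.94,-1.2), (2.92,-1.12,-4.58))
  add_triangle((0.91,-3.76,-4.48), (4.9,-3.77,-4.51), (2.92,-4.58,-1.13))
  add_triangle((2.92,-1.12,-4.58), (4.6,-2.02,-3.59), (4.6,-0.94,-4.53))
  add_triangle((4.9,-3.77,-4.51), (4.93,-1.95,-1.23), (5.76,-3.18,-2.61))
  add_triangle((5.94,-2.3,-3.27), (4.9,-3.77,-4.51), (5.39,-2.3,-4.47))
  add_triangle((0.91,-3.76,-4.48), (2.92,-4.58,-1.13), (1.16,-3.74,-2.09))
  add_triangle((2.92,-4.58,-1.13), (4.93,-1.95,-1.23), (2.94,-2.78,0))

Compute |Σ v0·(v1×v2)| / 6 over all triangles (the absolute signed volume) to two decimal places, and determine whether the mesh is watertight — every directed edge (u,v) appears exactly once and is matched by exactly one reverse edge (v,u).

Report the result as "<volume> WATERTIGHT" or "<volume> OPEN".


Per-triangle v0·(v1×v2)/6:
  t1: +0.7048
  t2: +0.3398
  t3: -0.0537
  t4: +1.6010
  t5: +5.0623
  t6: +2.4036
  t7: -0.4905
  t8: -0.4097
  t9: -0.3620
  t10: +1.0467
  t11: +1.1603
  t12: +0.9747
  t13: +0.3849
  t14: +1.4837
  t15: -4.9905
  t16: -1.0842
  t17: +8.0802
  t18: -2.2280
  t19: -0.3939
  t20: +0.2352
  t21: -0.1324
  t22: -0.5201
  t23: +1.4217
  t24: +3.1364
  t25: +0.3899
  t26: +0.9803
  t27: +1.2016
  t28: -2.8020
  t29: +10.8333
  t30: -1.7884
  t31: +0.6702
  t32: +2.4040
  t33: +1.9951
  t34: +2.5977
Σ = +33.8519 → |volume| = 33.85

Directed edges: 102 total, each appears once with its reverse present → watertight.

33.85 WATERTIGHT


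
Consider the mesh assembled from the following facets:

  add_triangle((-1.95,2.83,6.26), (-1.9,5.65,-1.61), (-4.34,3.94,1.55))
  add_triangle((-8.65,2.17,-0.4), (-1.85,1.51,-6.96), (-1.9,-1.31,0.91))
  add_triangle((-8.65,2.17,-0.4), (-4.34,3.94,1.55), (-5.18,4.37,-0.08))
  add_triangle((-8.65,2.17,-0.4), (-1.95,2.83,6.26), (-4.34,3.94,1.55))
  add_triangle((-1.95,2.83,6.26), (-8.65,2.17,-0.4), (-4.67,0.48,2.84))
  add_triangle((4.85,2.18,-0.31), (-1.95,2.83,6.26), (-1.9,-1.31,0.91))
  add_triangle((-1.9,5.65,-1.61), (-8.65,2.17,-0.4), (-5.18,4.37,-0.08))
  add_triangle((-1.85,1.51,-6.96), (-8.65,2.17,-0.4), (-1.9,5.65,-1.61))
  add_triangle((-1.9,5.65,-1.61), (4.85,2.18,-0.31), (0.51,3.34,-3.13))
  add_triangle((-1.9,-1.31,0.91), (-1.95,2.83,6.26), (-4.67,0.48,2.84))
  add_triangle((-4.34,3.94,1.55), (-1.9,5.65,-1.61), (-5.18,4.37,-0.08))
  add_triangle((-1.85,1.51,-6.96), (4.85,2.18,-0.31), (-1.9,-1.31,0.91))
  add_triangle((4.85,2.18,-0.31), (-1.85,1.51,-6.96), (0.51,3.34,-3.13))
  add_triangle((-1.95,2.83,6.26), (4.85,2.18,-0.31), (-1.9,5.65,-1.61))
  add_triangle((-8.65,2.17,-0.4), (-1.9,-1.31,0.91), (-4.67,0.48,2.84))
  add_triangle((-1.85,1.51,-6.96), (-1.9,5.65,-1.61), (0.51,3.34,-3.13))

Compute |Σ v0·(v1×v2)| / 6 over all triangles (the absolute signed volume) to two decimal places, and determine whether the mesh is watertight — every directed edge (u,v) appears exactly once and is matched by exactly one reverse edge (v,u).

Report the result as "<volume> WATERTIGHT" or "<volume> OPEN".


232.78 WATERTIGHT

Per-triangle v0·(v1×v2)/6:
  t1: +17.5502
  t2: +16.2023
  t3: +7.0939
  t4: +20.1946
  t5: +16.6438
  t6: +4.6240
  t7: +7.9278
  t8: +48.9762
  t9: +11.9306
  t10: +5.4426
  t11: +6.0301
  t12: +1.1164
  t13: +11.9359
  t14: +37.4437
  t15: +6.8765
  t16: +12.7953
Σ = +232.7839 → |volume| = 232.78

Directed edges: 48 total, each appears once with its reverse present → watertight.


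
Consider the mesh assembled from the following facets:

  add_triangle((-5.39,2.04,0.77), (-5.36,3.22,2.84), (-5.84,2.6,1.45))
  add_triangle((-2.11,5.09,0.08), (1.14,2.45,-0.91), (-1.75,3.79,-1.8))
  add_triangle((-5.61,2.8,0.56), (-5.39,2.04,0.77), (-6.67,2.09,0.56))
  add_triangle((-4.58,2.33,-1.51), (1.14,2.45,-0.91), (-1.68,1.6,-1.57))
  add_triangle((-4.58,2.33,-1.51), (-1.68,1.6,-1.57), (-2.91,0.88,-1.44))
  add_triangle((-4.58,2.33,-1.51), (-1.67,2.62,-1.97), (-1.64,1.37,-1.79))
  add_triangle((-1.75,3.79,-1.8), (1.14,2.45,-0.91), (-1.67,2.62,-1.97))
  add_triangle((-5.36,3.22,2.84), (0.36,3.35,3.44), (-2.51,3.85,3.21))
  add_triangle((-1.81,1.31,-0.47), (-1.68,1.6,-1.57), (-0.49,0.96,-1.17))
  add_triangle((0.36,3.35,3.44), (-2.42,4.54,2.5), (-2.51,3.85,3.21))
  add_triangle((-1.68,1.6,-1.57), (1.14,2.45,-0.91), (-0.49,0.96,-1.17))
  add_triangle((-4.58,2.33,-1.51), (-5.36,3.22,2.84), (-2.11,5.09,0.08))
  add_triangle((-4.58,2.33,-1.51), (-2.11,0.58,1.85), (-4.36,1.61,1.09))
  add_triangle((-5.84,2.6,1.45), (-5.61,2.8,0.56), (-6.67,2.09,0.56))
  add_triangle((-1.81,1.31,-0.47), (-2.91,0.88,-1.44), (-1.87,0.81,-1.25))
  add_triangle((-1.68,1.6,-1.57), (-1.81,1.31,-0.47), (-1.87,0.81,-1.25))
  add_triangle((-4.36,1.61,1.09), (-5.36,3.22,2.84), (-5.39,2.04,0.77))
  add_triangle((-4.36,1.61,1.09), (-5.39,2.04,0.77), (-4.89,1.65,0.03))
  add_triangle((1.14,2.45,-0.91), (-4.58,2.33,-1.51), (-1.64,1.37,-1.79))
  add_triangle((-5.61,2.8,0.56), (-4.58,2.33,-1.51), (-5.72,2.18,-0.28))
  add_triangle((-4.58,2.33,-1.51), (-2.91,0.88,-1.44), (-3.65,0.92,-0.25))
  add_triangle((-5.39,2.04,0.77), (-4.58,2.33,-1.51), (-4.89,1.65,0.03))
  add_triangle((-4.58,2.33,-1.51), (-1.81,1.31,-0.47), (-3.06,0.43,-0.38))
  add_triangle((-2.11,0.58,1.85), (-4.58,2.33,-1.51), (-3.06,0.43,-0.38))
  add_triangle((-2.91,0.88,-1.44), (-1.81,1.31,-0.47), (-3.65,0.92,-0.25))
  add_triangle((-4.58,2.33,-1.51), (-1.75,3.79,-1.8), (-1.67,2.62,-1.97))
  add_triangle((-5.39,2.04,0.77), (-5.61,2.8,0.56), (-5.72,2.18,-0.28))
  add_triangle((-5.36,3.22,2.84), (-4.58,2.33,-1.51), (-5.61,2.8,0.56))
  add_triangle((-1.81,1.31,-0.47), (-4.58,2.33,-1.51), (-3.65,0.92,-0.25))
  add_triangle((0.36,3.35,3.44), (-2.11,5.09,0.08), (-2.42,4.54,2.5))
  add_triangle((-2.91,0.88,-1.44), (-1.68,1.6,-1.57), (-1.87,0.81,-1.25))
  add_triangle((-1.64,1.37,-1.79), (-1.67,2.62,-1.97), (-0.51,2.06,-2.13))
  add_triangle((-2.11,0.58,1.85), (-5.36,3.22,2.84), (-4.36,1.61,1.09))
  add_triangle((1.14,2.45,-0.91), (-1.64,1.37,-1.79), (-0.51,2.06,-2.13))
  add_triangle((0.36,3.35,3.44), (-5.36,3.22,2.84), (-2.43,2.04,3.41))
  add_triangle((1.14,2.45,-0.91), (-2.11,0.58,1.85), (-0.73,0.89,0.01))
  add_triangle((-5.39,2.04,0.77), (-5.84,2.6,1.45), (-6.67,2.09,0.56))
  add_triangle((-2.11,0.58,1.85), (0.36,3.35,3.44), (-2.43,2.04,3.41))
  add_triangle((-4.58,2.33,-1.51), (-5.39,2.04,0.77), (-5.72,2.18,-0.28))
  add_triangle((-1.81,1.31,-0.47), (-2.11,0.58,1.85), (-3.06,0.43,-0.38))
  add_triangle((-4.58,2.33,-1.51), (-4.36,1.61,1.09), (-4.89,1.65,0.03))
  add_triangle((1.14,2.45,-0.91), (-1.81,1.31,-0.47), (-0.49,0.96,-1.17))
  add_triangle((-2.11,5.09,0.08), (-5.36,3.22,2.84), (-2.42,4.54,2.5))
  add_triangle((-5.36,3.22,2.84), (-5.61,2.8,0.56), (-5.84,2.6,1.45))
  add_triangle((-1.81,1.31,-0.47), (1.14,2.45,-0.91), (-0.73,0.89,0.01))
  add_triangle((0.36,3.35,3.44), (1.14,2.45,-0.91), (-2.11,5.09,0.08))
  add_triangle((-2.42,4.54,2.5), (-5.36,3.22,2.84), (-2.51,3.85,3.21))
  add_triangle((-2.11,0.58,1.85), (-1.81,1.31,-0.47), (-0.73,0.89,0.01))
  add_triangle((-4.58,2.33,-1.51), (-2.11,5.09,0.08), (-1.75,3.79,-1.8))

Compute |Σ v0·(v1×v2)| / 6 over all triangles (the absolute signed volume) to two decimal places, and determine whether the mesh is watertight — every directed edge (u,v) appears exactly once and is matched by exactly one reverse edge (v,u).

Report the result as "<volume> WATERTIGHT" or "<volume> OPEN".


62.78 OPEN

Per-triangle v0·(v1×v2)/6:
  t1: +0.0672
  t2: +3.5445
  t3: -0.3331
  t4: +1.6186
  t5: +0.7391
  t6: +1.1079
  t7: +0.9674
  t8: +1.6069
  t9: -0.0862
  t10: +2.3222
  t11: +0.4321
  t12: +13.8335
  t13: -0.2296
  t14: +1.0356
  t15: -0.1706
  t16: -0.2744
  t17: +0.5748
  t18: +0.1084
  t19: -2.3637
  t20: +1.2764
  t21: +0.7806
  t22: +0.7486
  t23: -0.2958
  t24: +1.9526
  t25: -0.6135
  t26: +1.4890
  t27: +0.6637
  t28: +1.0970
  t29: +0.3739
  t30: +5.1488
  t31: +0.0843
  t32: +0.4610
  t33: +1.4094
  t34: -0.5010
  t35: +4.8801
  t36: -0.6340
  t37: -0.1028
  t38: +0.2603
  t39: -0.5586
  t40: -1.1725
  t41: -0.8539
  t42: -0.8100
  t43: +7.0200
  t44: +1.1201
  t45: -0.3287
  t46: +7.6015
  t47: +2.6354
  t48: -0.3186
  t49: +5.4667
Σ = +62.7806 → |volume| = 62.78

Directed edges: 147 total; 9 unmatched, e.g. (1.14,2.45,-0.91)→(-1.67,2.62,-1.97) → open.


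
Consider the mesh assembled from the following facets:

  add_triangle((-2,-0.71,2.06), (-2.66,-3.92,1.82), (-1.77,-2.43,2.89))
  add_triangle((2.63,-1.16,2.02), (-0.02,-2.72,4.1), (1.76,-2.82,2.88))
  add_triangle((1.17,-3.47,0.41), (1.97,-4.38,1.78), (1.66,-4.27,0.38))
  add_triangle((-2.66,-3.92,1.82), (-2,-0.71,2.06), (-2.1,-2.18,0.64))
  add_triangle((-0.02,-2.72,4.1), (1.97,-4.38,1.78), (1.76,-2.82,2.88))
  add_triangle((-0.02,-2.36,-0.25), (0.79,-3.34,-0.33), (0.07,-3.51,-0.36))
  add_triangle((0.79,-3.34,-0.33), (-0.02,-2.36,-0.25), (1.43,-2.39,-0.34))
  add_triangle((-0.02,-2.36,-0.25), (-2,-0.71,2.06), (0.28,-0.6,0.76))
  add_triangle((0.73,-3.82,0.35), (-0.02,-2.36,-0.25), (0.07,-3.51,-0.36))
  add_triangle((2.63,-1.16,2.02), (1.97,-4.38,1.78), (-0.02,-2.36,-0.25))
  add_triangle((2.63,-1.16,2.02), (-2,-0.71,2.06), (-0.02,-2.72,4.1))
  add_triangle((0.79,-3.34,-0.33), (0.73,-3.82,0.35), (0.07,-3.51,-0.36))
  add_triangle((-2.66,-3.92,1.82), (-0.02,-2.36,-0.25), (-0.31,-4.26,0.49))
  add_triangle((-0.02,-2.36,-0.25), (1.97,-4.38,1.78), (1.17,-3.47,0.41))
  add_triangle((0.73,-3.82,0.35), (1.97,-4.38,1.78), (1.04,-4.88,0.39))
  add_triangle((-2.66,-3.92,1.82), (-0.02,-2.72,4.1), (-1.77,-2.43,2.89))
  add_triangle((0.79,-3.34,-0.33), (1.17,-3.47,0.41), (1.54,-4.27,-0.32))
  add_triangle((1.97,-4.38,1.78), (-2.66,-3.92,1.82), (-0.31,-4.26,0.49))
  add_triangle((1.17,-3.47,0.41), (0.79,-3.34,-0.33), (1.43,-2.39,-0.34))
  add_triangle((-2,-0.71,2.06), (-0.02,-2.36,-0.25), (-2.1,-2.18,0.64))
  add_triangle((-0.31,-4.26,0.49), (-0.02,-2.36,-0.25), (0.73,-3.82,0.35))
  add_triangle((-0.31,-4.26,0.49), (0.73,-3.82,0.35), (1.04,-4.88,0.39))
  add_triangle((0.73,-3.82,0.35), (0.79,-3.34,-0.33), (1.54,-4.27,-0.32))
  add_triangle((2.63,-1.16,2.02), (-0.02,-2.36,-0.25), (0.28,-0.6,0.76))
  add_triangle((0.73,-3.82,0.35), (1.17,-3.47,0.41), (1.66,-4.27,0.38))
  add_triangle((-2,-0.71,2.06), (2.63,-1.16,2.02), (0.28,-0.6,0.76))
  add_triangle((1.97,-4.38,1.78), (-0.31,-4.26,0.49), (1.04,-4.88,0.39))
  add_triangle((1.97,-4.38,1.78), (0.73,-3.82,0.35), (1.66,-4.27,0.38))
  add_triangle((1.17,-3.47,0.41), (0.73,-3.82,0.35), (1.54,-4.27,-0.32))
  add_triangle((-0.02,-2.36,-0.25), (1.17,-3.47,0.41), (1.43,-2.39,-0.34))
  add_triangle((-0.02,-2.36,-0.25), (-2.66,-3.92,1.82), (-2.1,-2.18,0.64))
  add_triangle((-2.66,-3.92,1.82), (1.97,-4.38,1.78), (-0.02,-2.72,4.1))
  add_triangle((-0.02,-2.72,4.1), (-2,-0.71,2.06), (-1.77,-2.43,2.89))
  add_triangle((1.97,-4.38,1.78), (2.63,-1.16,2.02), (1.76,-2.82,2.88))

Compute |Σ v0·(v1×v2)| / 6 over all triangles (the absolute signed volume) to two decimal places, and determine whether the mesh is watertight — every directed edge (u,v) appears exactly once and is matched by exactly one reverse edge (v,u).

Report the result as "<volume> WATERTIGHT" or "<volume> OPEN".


30.11 WATERTIGHT

Per-triangle v0·(v1×v2)/6:
  t1: +1.6106
  t2: +1.8587
  t3: -0.1963
  t4: +1.0708
  t5: +2.6486
  t6: +0.0029
  t7: +0.0415
  t8: -0.8853
  t9: +0.0261
  t10: +0.6383
  t11: +1.4294
  t12: +0.3091
  t13: +0.7317
  t14: -0.4448
  t15: -0.1355
  t16: +2.3259
  t17: -0.2023
  t18: +4.3766
  t19: +0.3826
  t20: -1.0651
  t21: +0.3636
  t22: -0.0341
  t23: +0.2245
  t24: -0.6148
  t25: -0.0531
  t26: -0.3708
  t27: +1.5425
  t28: +0.7489
  t29: +0.2720
  t30: -0.4845
  t31: +0.9302
  t32: +9.4632
  t33: +1.4851
  t34: +2.1129
Σ = +30.1089 → |volume| = 30.11

Directed edges: 102 total, each appears once with its reverse present → watertight.


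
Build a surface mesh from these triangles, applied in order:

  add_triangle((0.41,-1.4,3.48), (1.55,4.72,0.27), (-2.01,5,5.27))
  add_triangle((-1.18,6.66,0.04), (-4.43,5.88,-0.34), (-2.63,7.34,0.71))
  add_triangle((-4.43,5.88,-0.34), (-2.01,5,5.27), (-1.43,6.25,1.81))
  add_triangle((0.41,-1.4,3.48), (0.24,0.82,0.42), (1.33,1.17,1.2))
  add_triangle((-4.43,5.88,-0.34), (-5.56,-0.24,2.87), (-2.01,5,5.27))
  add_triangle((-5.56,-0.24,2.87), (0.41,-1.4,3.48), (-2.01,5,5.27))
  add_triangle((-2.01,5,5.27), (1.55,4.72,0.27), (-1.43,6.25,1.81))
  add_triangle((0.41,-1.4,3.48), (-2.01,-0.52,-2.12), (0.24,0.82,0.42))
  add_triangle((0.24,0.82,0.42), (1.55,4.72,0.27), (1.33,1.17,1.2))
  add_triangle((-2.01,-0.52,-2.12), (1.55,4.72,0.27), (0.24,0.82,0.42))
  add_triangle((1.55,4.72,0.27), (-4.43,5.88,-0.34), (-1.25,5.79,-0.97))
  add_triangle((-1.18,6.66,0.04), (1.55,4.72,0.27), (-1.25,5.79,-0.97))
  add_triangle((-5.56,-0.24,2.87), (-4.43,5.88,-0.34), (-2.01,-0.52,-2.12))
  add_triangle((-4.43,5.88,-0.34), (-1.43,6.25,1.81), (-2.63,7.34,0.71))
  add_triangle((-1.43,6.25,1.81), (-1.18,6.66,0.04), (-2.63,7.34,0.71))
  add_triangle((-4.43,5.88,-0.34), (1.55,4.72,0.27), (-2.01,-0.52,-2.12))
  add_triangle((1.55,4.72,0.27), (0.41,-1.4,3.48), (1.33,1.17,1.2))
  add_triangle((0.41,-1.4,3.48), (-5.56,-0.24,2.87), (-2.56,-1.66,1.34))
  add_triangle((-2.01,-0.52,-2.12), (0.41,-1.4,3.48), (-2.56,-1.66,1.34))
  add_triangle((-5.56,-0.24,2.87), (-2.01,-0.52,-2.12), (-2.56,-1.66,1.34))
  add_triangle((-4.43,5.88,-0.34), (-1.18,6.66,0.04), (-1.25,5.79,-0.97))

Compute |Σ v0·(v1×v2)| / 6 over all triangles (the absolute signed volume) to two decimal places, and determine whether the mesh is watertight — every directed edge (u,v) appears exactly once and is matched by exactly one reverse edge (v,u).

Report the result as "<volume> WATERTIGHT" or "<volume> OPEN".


Per-triangle v0·(v1×v2)/6:
  t1: +13.6377
  t2: +3.0583
  t3: +14.1236
  t4: -0.4992
  t5: +36.1934
  t6: +22.9617
  t7: +9.4809
  t8: -0.8580
  t9: -0.3037
  t10: -0.5880
  t11: -4.8344
  t12: +2.6013
  t13: +18.8188
  t14: +2.5259
  t15: +2.3773
  t16: +9.4809
  t17: +1.8735
  t18: +5.2763
  t19: +1.0198
  t20: +4.5413
  t21: +3.6855
Σ = +144.5730 → |volume| = 144.57

Directed edges: 63 total; 3 unmatched, e.g. (1.55,4.72,0.27)→(-1.43,6.25,1.81) → open.

144.57 OPEN


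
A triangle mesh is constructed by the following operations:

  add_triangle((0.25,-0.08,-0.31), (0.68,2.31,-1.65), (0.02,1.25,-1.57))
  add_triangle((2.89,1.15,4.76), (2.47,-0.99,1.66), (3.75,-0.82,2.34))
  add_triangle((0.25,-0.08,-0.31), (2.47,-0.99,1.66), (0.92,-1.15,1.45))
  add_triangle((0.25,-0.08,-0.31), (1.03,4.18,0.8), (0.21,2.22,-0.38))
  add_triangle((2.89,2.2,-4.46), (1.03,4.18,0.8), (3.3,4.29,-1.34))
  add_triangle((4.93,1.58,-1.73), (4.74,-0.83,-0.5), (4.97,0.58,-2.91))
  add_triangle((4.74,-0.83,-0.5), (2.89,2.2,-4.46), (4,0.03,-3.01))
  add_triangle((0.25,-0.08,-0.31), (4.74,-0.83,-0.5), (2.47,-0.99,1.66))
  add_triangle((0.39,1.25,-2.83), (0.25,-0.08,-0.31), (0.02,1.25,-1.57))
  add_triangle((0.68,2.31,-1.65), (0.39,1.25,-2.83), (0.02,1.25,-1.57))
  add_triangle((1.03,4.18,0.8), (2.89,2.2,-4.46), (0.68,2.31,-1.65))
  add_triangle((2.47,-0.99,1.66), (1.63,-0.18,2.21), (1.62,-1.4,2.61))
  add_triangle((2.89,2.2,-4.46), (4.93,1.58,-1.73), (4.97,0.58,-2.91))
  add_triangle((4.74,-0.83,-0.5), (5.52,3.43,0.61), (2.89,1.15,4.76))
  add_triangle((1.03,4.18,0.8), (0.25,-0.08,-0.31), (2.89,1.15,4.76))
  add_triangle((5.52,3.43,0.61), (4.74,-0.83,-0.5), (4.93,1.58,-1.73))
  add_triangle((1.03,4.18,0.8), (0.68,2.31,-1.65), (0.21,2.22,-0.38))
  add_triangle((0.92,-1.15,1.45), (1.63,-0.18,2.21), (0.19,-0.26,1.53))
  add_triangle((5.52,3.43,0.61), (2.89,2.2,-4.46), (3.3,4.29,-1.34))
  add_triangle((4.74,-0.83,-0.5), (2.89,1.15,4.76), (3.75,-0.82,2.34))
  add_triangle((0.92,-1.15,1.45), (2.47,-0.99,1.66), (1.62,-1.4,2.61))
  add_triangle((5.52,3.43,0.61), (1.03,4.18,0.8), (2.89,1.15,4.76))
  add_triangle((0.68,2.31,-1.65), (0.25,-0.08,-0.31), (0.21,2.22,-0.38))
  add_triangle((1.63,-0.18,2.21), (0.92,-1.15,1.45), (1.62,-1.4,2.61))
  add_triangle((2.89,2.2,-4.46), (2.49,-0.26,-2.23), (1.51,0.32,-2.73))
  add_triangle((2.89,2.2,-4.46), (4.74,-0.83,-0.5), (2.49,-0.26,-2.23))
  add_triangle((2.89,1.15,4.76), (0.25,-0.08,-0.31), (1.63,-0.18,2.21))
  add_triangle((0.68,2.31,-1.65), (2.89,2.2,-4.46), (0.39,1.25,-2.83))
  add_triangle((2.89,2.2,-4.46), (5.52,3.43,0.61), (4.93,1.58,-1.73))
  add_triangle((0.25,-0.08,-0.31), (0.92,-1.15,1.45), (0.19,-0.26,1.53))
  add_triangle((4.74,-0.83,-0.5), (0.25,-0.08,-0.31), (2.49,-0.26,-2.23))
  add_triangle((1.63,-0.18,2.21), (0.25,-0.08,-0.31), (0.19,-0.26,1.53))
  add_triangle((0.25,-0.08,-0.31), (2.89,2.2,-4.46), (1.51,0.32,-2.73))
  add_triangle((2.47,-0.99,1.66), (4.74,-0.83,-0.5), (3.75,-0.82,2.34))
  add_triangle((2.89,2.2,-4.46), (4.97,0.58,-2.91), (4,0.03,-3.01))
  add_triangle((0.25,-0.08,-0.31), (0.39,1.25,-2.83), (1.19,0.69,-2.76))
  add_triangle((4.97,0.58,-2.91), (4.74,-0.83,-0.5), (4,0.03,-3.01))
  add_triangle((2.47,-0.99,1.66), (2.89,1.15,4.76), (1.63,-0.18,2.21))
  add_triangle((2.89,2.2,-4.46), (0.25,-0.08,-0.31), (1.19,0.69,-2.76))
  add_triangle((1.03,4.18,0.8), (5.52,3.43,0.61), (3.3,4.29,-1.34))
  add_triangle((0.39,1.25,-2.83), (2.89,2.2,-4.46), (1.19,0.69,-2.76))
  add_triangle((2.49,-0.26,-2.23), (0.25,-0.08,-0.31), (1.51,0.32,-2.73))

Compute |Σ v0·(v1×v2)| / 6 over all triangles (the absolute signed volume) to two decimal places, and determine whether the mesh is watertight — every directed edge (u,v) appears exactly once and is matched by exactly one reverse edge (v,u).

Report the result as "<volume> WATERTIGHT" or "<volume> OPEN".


Per-triangle v0·(v1×v2)/6:
  t1: -0.1205
  t2: +0.9636
  t3: +0.1468
  t4: -0.2204
  t5: +4.0921
  t6: +3.2186
  t7: -3.1351
  t8: +0.1799
  t9: -0.0343
  t10: +0.2653
  t11: +3.0453
  t12: +0.6408
  t13: +4.0880
  t14: +16.0319
  t15: -1.3882
  t16: +6.5039
  t17: +0.5533
  t18: +0.3492
  t19: +9.2130
  t20: +4.2325
  t21: +0.2322
  t22: +14.8699
  t23: -0.0643
  t24: -0.0506
  t25: +1.0593
  t26: +3.6280
  t27: -0.2470
  t28: +1.6479
  t29: +7.3684
  t30: -0.0414
  t31: +0.0957
  t32: -0.0602
  t33: -0.0823
  t34: +0.9569
  t35: +2.0321
  t36: +0.0311
  t37: +1.5885
  t38: +0.5101
  t39: +0.1281
  t40: +6.9655
  t41: +0.6557
  t42: +0.0479
Σ = +89.8972 → |volume| = 89.90

Directed edges: 126 total, each appears once with its reverse present → watertight.

89.90 WATERTIGHT


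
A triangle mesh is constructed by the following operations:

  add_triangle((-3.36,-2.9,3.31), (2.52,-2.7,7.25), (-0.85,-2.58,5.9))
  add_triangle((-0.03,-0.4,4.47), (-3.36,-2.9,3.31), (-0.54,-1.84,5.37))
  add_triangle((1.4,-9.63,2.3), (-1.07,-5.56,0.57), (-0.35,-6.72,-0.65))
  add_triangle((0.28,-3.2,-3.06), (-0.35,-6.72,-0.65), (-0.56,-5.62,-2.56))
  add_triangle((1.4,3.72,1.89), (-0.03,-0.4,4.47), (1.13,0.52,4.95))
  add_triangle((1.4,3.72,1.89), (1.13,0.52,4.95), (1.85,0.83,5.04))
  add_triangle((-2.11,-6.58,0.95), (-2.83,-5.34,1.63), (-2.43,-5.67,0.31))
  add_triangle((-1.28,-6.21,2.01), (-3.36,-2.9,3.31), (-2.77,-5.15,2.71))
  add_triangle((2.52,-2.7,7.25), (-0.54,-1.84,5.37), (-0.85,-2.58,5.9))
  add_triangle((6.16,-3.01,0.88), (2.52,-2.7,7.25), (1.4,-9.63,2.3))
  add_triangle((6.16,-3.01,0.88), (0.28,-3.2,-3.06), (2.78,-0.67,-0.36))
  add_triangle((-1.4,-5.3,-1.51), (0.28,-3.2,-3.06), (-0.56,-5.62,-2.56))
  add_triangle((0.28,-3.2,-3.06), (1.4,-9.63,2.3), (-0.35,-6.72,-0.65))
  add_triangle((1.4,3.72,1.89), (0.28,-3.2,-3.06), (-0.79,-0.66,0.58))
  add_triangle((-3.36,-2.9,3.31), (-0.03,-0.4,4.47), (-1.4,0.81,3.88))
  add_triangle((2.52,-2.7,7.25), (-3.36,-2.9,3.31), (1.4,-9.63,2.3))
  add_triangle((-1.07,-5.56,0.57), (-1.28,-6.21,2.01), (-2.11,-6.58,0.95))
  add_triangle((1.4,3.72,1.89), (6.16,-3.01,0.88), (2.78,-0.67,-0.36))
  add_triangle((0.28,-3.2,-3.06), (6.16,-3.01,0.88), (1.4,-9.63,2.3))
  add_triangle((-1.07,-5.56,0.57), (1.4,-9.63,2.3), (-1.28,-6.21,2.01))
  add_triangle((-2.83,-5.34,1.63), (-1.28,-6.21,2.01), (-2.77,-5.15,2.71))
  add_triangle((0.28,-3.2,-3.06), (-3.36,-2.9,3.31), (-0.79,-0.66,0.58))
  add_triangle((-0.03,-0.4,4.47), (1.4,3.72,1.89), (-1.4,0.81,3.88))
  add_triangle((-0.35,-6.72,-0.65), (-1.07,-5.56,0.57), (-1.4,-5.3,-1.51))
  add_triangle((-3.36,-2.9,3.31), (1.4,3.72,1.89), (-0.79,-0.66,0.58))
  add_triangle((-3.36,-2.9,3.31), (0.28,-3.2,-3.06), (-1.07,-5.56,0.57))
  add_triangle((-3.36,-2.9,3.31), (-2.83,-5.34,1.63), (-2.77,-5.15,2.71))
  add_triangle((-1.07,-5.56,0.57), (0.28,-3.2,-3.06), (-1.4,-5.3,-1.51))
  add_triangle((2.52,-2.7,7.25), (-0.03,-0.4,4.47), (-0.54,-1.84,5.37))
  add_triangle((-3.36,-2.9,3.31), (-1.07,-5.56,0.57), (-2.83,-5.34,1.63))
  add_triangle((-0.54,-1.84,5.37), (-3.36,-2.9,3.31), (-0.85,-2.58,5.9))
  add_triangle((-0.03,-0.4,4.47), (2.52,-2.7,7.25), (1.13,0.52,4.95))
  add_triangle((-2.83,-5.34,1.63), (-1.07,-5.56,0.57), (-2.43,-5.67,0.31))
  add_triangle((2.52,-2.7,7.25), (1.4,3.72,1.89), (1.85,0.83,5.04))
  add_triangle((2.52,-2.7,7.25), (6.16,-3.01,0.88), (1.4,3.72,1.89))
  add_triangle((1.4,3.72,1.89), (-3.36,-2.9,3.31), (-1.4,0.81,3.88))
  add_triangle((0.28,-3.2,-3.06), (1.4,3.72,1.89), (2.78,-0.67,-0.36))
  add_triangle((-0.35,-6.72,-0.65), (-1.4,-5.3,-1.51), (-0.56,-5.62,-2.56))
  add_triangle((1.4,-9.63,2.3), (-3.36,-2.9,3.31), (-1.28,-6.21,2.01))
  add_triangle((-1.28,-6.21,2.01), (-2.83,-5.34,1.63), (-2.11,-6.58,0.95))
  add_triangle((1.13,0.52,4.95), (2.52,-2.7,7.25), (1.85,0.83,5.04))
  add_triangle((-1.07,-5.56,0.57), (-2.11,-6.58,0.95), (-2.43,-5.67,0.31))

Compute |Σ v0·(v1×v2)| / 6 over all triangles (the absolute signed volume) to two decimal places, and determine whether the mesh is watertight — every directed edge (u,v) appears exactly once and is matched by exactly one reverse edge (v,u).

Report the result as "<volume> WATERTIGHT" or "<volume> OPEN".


264.17 WATERTIGHT

Per-triangle v0·(v1×v2)/6:
  t1: +3.7580
  t2: +2.4029
  t3: +5.1839
  t4: +1.8321
  t5: +2.3569
  t6: +1.7919
  t7: +1.1998
  t8: +1.2111
  t9: +1.6734
  t10: +60.1146
  t11: +4.5721
  t12: +0.8014
  t13: +7.4744
  t14: -0.3607
  t15: +5.5428
  t16: +49.0270
  t17: +1.0521
  t18: +4.6179
  t19: +35.0761
  t20: +4.2435
  t21: +2.0410
  t22: +0.4161
  t23: +5.1988
  t24: +2.2663
  t25: +0.3188
  t26: +6.2959
  t27: +1.7587
  t28: -2.8977
  t29: +3.3717
  t30: -2.2209
  t31: +1.1072
  t32: +3.6204
  t33: -1.7961
  t34: +1.9058
  t35: +33.7015
  t36: -0.1775
  t37: +2.6782
  t38: +2.2397
  t39: +5.9722
  t40: +2.0348
  t41: +2.2120
  t42: +0.5538
Σ = +264.1714 → |volume| = 264.17

Directed edges: 126 total, each appears once with its reverse present → watertight.


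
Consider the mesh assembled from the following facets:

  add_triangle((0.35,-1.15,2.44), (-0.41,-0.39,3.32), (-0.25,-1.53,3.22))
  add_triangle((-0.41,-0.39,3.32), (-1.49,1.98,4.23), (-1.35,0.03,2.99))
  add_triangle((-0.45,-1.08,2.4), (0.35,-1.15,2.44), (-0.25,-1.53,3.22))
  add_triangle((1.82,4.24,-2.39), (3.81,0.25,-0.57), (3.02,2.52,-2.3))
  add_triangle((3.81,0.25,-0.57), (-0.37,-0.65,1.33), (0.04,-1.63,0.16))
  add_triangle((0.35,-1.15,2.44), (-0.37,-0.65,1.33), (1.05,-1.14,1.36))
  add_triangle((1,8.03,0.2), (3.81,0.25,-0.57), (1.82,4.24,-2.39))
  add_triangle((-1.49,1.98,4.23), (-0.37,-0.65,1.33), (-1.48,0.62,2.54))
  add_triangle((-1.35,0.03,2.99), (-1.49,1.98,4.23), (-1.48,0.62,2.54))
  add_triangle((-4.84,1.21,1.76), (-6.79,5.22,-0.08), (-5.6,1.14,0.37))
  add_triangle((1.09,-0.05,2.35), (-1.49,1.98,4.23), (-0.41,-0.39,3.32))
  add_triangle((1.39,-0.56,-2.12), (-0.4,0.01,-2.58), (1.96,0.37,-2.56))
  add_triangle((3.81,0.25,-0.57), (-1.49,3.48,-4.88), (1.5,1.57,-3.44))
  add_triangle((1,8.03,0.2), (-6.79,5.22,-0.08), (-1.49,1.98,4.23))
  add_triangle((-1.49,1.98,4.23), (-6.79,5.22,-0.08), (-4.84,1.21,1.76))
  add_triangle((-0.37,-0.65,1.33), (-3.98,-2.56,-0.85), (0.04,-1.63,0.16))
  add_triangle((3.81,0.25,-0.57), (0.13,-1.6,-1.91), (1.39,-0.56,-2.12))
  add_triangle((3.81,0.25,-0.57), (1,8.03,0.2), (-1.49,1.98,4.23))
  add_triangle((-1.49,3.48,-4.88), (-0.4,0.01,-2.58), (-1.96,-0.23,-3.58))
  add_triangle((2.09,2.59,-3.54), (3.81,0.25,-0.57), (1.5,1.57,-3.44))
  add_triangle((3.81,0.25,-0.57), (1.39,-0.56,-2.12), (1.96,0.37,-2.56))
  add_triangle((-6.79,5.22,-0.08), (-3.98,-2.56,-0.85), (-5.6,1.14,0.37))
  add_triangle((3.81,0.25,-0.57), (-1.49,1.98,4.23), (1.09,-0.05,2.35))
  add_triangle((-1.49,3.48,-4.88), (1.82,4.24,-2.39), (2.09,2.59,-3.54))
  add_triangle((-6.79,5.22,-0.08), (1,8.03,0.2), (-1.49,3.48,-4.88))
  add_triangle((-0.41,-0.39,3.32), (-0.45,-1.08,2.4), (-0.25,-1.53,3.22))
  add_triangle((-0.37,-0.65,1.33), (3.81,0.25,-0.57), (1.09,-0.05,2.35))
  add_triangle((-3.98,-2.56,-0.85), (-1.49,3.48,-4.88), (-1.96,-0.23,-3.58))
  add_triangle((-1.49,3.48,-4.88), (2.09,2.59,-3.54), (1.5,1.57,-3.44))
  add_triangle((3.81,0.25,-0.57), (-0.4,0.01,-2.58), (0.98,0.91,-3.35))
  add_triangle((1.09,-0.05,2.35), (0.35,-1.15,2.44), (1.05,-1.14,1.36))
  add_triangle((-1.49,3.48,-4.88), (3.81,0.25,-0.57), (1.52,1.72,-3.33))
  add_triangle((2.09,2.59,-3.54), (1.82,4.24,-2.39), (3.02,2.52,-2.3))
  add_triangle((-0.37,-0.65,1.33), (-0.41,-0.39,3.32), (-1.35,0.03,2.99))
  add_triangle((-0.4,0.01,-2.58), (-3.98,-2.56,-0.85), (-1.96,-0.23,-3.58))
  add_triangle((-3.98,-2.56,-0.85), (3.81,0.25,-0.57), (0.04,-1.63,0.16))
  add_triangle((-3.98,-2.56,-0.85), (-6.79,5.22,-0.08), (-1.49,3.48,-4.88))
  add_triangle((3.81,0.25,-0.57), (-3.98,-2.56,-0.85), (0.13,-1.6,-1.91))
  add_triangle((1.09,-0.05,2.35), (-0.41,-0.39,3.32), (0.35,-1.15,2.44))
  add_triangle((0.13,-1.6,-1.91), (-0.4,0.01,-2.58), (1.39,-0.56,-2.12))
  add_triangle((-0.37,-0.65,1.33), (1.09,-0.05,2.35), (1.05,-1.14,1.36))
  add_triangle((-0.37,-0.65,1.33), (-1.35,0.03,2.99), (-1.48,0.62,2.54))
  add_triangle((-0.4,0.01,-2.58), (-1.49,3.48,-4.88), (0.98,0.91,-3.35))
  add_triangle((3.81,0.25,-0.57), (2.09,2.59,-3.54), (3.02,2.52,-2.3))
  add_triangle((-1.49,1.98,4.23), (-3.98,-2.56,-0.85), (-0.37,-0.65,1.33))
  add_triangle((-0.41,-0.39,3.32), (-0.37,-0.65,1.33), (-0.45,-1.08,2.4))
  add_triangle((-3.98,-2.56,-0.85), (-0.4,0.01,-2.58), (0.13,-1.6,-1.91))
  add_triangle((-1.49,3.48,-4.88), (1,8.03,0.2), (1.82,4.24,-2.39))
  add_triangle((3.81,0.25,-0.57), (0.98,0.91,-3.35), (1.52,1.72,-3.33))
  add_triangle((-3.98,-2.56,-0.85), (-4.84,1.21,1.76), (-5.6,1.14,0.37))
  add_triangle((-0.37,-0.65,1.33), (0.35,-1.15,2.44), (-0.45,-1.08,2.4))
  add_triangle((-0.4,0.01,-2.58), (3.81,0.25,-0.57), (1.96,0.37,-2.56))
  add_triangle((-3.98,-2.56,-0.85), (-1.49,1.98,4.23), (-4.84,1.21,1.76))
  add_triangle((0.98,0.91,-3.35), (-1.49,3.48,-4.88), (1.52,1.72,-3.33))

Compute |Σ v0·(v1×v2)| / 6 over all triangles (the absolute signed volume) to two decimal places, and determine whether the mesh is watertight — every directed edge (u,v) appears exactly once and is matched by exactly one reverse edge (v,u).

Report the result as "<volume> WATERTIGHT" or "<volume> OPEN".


266.20 WATERTIGHT

Per-triangle v0·(v1×v2)/6:
  t1: +0.3446
  t2: +1.1401
  t3: -0.0188
  t4: +1.7136
  t5: +1.2555
  t6: +0.1219
  t7: +11.6249
  t8: -0.5646
  t9: +0.4461
  t10: +5.2696
  t11: +2.0127
  t12: +0.8420
  t13: -2.5370
  t14: +42.1164
  t15: +13.7854
  t16: +1.5061
  t17: +1.1712
  t18: +19.8041
  t19: +2.1679
  t20: +1.9927
  t21: +1.2304
  t22: +5.6493
  t23: +3.6249
  t24: +6.4034
  t25: +48.9140
  t26: +0.1631
  t27: +0.9002
  t28: +6.1887
  t29: +2.4135
  t30: +1.3439
  t31: +0.5205
  t32: +1.7985
  t33: +2.2411
  t34: +0.3114
  t35: +1.1450
  t36: +1.7408
  t37: +33.0453
  t38: +1.2834
  t39: +0.7408
  t40: +1.0838
  t41: -0.5315
  t42: +0.0418
  t43: +2.5144
  t44: +1.8796
  t45: +3.9894
  t46: +0.0489
  t47: +3.1295
  t48: +15.0119
  t49: +1.6297
  t50: +4.2968
  t51: +0.0191
  t52: -0.3525
  t53: +7.5977
  t54: +1.9849
Σ = +266.1959 → |volume| = 266.20

Directed edges: 162 total, each appears once with its reverse present → watertight.


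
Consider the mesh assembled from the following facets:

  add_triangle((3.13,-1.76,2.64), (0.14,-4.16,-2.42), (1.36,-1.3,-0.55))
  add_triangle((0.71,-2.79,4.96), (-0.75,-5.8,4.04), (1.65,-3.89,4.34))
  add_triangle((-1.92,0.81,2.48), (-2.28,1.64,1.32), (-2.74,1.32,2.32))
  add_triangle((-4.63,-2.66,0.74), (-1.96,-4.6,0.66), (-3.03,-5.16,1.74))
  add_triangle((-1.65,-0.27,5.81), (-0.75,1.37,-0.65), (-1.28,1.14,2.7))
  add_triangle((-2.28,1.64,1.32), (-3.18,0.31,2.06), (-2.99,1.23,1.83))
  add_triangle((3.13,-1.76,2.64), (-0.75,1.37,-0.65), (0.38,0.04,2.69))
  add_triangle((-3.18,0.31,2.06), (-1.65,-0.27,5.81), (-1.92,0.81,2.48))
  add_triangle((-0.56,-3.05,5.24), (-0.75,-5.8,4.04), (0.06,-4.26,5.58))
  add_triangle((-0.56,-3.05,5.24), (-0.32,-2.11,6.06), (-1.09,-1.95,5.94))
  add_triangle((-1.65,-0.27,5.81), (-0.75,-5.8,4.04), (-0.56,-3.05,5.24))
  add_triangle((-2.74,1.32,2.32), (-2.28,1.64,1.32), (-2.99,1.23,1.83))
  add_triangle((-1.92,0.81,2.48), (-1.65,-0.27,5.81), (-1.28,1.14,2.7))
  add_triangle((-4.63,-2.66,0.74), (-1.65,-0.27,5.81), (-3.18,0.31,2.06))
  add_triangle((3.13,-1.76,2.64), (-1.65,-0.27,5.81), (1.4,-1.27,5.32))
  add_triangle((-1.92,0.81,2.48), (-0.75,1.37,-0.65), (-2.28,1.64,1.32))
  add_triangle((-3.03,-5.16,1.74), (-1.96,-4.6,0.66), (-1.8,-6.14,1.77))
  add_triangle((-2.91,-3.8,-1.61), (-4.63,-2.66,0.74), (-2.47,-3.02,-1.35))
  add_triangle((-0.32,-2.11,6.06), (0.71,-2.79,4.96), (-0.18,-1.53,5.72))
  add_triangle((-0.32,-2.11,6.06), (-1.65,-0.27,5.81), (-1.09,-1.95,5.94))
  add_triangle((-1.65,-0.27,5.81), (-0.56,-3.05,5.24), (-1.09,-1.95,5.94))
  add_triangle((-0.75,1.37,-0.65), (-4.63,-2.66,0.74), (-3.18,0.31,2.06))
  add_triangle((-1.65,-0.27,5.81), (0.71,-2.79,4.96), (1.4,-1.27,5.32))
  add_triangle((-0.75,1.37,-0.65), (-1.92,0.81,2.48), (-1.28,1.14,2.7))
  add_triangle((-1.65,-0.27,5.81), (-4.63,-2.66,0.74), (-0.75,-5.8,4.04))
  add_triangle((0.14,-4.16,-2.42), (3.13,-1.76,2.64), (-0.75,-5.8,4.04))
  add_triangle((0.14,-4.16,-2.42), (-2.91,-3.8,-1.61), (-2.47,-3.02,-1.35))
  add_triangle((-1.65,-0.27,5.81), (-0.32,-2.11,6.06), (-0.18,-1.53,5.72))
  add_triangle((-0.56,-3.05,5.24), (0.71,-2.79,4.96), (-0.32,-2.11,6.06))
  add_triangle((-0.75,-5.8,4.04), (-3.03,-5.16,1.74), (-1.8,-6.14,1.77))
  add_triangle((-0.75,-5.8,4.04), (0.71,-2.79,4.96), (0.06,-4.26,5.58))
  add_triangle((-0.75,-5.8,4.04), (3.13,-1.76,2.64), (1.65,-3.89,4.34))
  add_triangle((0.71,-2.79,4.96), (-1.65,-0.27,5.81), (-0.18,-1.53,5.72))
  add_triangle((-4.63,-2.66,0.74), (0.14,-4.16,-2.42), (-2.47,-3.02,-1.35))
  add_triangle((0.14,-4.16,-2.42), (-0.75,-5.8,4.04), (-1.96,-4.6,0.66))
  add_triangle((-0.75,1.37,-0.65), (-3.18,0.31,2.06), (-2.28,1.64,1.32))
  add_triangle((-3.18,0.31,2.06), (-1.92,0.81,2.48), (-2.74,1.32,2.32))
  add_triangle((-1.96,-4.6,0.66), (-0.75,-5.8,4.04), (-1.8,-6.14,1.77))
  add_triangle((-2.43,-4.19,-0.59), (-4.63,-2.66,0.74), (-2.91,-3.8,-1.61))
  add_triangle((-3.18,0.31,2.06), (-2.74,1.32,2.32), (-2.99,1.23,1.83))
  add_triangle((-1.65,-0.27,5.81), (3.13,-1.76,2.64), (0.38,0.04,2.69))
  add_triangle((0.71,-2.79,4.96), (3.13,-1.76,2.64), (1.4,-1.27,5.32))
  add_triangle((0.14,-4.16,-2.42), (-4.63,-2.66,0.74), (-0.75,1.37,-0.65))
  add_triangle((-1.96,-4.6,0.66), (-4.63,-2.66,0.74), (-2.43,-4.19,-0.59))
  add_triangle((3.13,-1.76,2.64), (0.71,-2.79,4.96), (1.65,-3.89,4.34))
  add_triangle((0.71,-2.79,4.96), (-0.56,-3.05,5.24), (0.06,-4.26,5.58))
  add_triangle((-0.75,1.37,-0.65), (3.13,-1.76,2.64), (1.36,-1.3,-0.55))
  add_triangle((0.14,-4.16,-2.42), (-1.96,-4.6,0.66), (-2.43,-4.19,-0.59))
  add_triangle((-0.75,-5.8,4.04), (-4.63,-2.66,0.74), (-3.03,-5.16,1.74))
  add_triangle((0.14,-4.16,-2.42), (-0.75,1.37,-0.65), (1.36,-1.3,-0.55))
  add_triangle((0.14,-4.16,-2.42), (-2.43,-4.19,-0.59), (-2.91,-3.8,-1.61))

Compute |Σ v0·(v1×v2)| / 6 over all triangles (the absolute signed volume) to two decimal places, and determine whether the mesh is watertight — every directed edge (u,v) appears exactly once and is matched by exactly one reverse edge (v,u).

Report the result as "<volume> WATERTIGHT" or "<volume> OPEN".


136.26 OPEN

Per-triangle v0·(v1×v2)/6:
  t1: +2.9045
  t2: +4.5907
  t3: +0.1792
  t4: +2.4514
  t5: -0.4794
  t6: -0.0023
  t7: +1.1745
  t8: +1.8473
  t9: +2.2580
  t10: +0.9947
  t11: +3.9641
  t12: +0.2322
  t13: +1.0299
  t14: +8.3341
  t15: -0.7726
  t16: +0.1966
  t17: +1.1922
  t18: +0.3017
  t19: +0.5842
  t20: +1.2141
  t21: +0.1178
  t22: +3.4260
  t23: +5.1161
  t24: +0.6637
  t25: +25.0300
  t26: +18.1860
  t27: +0.2139
  t28: +0.8423
  t29: +1.5072
  t30: +3.9224
  t31: +0.9230
  t32: +2.3487
  t33: -0.9865
  t34: -2.7472
  t35: +8.6848
  t36: +0.7456
  t37: +0.5099
  t38: -0.8340
  t39: +2.8671
  t40: +0.3308
  t41: +2.4336
  t42: +4.0639
  t43: +5.8511
  t44: +3.3703
  t45: +3.0621
  t46: +1.1517
  t47: +0.8444
  t48: +3.2377
  t49: +5.1406
  t50: +1.2198
  t51: +2.8207
Σ = +136.2590 → |volume| = 136.26

Directed edges: 153 total; 3 unmatched, e.g. (-1.65,-0.27,5.81)→(-0.75,1.37,-0.65) → open.
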